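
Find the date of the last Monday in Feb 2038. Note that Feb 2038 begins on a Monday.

Feb 22, 2038

Feb 2038 begins on a Monday, so the first Monday is Feb 1.
Feb 2038 has 28 days. Adding weeks: 1, 8, 15, 22 — the last one ≤ 28 is the 22nd.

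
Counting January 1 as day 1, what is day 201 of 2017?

Jan has 31 days (201 − 31 = 170 remain).
Feb has 28 days (170 − 28 = 142 remain).
Mar has 31 days (142 − 31 = 111 remain).
Apr has 30 days (111 − 30 = 81 remain).
May has 31 days (81 − 31 = 50 remain).
Jun has 30 days (50 − 30 = 20 remain).
20 into Jul → Jul 20.

Jul 20, 2017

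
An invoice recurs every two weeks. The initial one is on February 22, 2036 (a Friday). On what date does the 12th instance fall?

The 12th occurrence is 11 intervals after the first: 11 × 14 = 154 days after February 22, 2036.
February has 29 days — 7 days to the end of February leaves 147.
March has 31 days (116 left).
April has 30 days (86 left).
May has 31 days (55 left).
June has 30 days (25 left).
25 days into July → July 25, 2036.

July 25, 2036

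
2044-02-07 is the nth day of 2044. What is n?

Days in months before February: 31 = 31.
Plus 7 days into February → day 38.

38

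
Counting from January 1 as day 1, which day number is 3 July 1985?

Days in months before July: 31 + 28 + 31 + 30 + 31 + 30 = 181.
Plus 3 days into July → day 184.

184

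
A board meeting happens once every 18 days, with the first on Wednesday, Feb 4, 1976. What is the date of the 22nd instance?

Feb 16, 1977

The 22nd occurrence is 21 intervals after the first: 21 × 18 = 378 days after Feb 4, 1976.
Feb has 29 days — 25 days to the end of Feb leaves 353.
Mar has 31 days (322 left).
Apr has 30 days (292 left).
May has 31 days (261 left).
Jun has 30 days (231 left).
Jul has 31 days (200 left).
Aug has 31 days (169 left).
Sep has 30 days (139 left).
Oct has 31 days (108 left).
Nov has 30 days (78 left).
Dec has 31 days (47 left).
Jan has 31 days (16 left).
16 days into Feb → Feb 16, 1977.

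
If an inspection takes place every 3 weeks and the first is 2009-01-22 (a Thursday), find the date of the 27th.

2010-07-22

The 27th occurrence is 26 intervals after the first: 26 × 21 = 546 days after 2009-01-22.
January has 31 days — 9 days to the end of January leaves 537.
From end of January to end of 2009 is 334 days (203 left).
January has 31 days (172 left).
February has 28 days (144 left).
March has 31 days (113 left).
April has 30 days (83 left).
May has 31 days (52 left).
June has 30 days (22 left).
22 days into July → 2010-07-22.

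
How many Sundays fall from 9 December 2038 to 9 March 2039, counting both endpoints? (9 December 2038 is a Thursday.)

9 December 2038 is a Thursday; the first Sunday on or after it is 12 December 2038 (3 days later).
From 12 December 2038 to 9 March 2039: 19 + 31 + 28 + 9 = 87 days (rest of December, January, February, March).
87 ÷ 7 = 12 full weeks with remainder 3, so 12 more Sundays after the first → 13.

13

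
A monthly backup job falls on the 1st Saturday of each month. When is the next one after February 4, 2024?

February 2024 starts on a Thursday, so its 1st Saturday is February 3, 2024 (2 days in).
That is not after February 4, 2024, so look at March 2024.
March 2024 starts on a Friday, so its 1st Saturday is March 2, 2024 (1 day in).

March 2, 2024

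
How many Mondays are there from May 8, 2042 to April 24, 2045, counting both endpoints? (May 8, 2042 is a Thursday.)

155

May 8, 2042 is a Thursday; the first Monday on or after it is May 12, 2042 (4 days later).
From May 12, 2042 to April 24, 2045: 233 + 365 + 366 + 114 = 1078 days (rest of 2042, 2043, 2044, to April 24, 2045 in 2045).
1078 ÷ 7 = 154 full weeks with remainder 0, so 154 more Mondays after the first → 155.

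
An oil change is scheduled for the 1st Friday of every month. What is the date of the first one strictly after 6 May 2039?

3 June 2039

May 2039 starts on a Sunday, so its 1st Friday is 6 May 2039 (5 days in).
That is not after 6 May 2039, so look at June 2039.
June 2039 starts on a Wednesday, so its 1st Friday is 3 June 2039 (2 days in).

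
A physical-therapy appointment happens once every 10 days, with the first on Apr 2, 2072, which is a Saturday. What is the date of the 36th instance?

Mar 18, 2073

The 36th occurrence is 35 intervals after the first: 35 × 10 = 350 days after Apr 2, 2072.
Apr has 30 days — 28 days to the end of Apr leaves 322.
May has 31 days (291 left).
Jun has 30 days (261 left).
Jul has 31 days (230 left).
Aug has 31 days (199 left).
Sep has 30 days (169 left).
Oct has 31 days (138 left).
Nov has 30 days (108 left).
Dec has 31 days (77 left).
Jan has 31 days (46 left).
Feb has 28 days (18 left).
18 days into Mar → Mar 18, 2073.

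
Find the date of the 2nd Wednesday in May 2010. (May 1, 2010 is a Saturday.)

May 12, 2010

May 2010 begins on a Saturday, so the first Wednesday is May 5 (4 days later).
The 2nd Wednesday is 1 weeks later: 5 + 7 = 12.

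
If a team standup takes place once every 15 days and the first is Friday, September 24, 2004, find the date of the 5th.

November 23, 2004

The 5th occurrence is 4 intervals after the first: 4 × 15 = 60 days after September 24, 2004.
September has 30 days — 6 days to the end of September leaves 54.
October has 31 days (23 left).
23 days into November → November 23, 2004.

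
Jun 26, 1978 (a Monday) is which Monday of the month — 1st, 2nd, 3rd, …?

4th

Day 26 falls in week ⌈26/7⌉ of the month.
Days 1–7 hold the 1st Monday, 8–14 the 2nd, 15–21 the 3rd, 22–28 the 4th, 29–31 the 5th.
26 is in the range for the 4th.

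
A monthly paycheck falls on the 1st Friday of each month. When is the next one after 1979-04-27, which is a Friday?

1979-05-04

April 1979 starts on a Sunday, so its 1st Friday is 1979-04-06 (5 days in).
That is not after 1979-04-27, so look at May 1979.
May 1979 starts on a Tuesday, so its 1st Friday is 1979-05-04 (3 days in).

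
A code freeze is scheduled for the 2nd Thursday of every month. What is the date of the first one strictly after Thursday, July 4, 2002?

July 11, 2002

July 2002 starts on a Monday; its first Thursday is the 4th, so the 2nd Thursday is the 11th — July 11, 2002.
July 11, 2002 is after July 4, 2002, so that is the next one.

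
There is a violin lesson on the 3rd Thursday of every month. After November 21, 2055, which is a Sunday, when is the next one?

November 2055 starts on a Monday; its first Thursday is the 4th, so the 3rd Thursday is the 18th — November 18, 2055.
That is not after November 21, 2055, so look at December 2055.
December 2055 starts on a Wednesday; its first Thursday is the 2nd, so the 3rd Thursday is the 16th — December 16, 2055.

December 16, 2055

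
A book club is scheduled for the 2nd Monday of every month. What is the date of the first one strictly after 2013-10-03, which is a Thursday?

2013-10-14

October 2013 starts on a Tuesday; its first Monday is the 7th, so the 2nd Monday is the 14th — 2013-10-14.
2013-10-14 is after 2013-10-03, so that is the next one.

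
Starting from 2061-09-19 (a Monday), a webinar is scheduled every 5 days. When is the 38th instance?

The 38th occurrence is 37 intervals after the first: 37 × 5 = 185 days after 2061-09-19.
September has 30 days — 11 days to the end of September leaves 174.
October has 31 days (143 left).
November has 30 days (113 left).
December has 31 days (82 left).
January has 31 days (51 left).
February has 28 days (23 left).
23 days into March → 2062-03-23.

2062-03-23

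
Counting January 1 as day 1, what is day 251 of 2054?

8 September 2054

January has 31 days (251 − 31 = 220 remain).
February has 28 days (220 − 28 = 192 remain).
March has 31 days (192 − 31 = 161 remain).
April has 30 days (161 − 30 = 131 remain).
May has 31 days (131 − 31 = 100 remain).
June has 30 days (100 − 30 = 70 remain).
July has 31 days (70 − 31 = 39 remain).
August has 31 days (39 − 31 = 8 remain).
8 into September → September 8.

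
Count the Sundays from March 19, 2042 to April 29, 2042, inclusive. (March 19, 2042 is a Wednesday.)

6

March 19, 2042 is a Wednesday; the first Sunday on or after it is March 23, 2042 (4 days later).
From March 23, 2042 to April 29, 2042: 8 + 29 = 37 days (rest of March, April).
37 ÷ 7 = 5 full weeks with remainder 2, so 5 more Sundays after the first → 6.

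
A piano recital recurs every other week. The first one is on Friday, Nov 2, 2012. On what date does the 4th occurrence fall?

The 4th occurrence is 3 intervals after the first: 3 × 14 = 42 days after Nov 2, 2012.
Nov has 30 days — 28 days to the end of Nov leaves 14.
14 days into Dec → Dec 14, 2012.

Dec 14, 2012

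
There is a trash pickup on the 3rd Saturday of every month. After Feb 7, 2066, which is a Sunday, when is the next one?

Feb 2066 starts on a Monday; its first Saturday is the 6th, so the 3rd Saturday is the 20th — Feb 20, 2066.
Feb 20, 2066 is after Feb 7, 2066, so that is the next one.

Feb 20, 2066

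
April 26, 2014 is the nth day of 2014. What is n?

Days in months before April: 31 + 28 + 31 = 90.
Plus 26 days into April → day 116.

116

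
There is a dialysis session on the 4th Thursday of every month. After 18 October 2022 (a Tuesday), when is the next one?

27 October 2022

October 2022 starts on a Saturday; its first Thursday is the 6th, so the 4th Thursday is the 27th — 27 October 2022.
27 October 2022 is after 18 October 2022, so that is the next one.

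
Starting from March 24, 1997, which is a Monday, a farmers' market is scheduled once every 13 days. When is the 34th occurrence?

The 34th occurrence is 33 intervals after the first: 33 × 13 = 429 days after March 24, 1997.
March has 31 days — 7 days to the end of March leaves 422.
From end of March to end of 1997 is 275 days (147 left).
January has 31 days (116 left).
February has 28 days (88 left).
March has 31 days (57 left).
April has 30 days (27 left).
27 days into May → May 27, 1998.

May 27, 1998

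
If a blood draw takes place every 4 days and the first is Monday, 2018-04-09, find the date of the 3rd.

2018-04-17

The 3rd occurrence is 2 intervals after the first: 2 × 4 = 8 days after 2018-04-09.
8 days later is 2018-04-17.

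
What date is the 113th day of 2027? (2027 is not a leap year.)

April 23, 2027

January has 31 days (113 − 31 = 82 remain).
February has 28 days (82 − 28 = 54 remain).
March has 31 days (54 − 31 = 23 remain).
23 into April → April 23.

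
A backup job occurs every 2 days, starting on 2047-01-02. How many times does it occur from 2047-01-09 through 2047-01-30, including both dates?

11

Occurrences land 2·i days after 2047-01-02 for i = 0, 1, 2, …
2047-01-09 is 7 days after the start; 7 ÷ 2 = 3 remainder 1; since the remainder is 1, round up to i = 4. First occurrence in the window: #5 on 2047-01-10 (4×2 = 8 days in).
2047-01-30 is 28 days after the start; 28 ÷ 2 = 14 remainder 0. Last occurrence in the window: #15 on 2047-01-30.
Occurrences #5 through #15: 11 in total.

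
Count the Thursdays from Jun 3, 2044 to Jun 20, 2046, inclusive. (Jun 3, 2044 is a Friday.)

106

Jun 3, 2044 is a Friday; the first Thursday on or after it is Jun 9, 2044 (6 days later).
From Jun 9, 2044 to Jun 20, 2046: 205 + 365 + 171 = 741 days (rest of 2044, 2045, to Jun 20, 2046 in 2046).
741 ÷ 7 = 105 full weeks with remainder 6, so 105 more Thursdays after the first → 106.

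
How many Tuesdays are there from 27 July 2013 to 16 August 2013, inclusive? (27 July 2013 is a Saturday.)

3

27 July 2013 is a Saturday; the first Tuesday on or after it is 30 July 2013 (3 days later).
From 30 July 2013 to 16 August 2013: 1 + 16 = 17 days (rest of July, August).
17 ÷ 7 = 2 full weeks with remainder 3, so 2 more Tuesdays after the first → 3.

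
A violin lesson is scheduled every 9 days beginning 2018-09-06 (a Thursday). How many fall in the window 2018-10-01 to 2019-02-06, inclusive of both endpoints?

15

Occurrences land 9·i days after 2018-09-06 for i = 0, 1, 2, …
2018-10-01 is 25 days after the start; 25 ÷ 9 = 2 remainder 7; since the remainder is 7, round up to i = 3. First occurrence in the window: #4 on 2018-10-03 (3×9 = 27 days in).
2019-02-06 is 153 days after the start; 153 ÷ 9 = 17 remainder 0. Last occurrence in the window: #18 on 2019-02-06.
Occurrences #4 through #18: 15 in total.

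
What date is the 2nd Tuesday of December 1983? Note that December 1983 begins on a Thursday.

December 1983 begins on a Thursday, so the first Tuesday is December 6 (5 days later).
The 2nd Tuesday is 1 weeks later: 6 + 7 = 13.

13 December 1983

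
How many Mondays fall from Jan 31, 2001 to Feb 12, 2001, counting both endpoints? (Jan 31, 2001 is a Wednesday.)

Jan 31, 2001 is a Wednesday; the first Monday on or after it is Feb 5, 2001 (5 days later).
From Feb 5, 2001 to Feb 12, 2001 is 12 − 5 = 7 days.
7 ÷ 7 = 1 full weeks with remainder 0, so 1 more Mondays after the first → 2.

2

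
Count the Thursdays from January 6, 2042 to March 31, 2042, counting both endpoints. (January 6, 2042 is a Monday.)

12

January 6, 2042 is a Monday; the first Thursday on or after it is January 9, 2042 (3 days later).
From January 9, 2042 to March 31, 2042: 22 + 28 + 31 = 81 days (rest of January, February, March).
81 ÷ 7 = 11 full weeks with remainder 4, so 11 more Thursdays after the first → 12.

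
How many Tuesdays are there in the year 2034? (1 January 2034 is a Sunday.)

1 January 2034 is a Sunday; the first Tuesday on or after it is 3 January 2034 (2 days later).
From 3 January 2034 to 31 December 2034: 28 + 28 + 31 + 30 + 31 + 30 + 31 + 31 + 30 + 31 + 30 + 31 = 362 days (rest of January, February, March, April, May, June, July, August, September, October, November, December).
362 ÷ 7 = 51 full weeks with remainder 5, so 51 more Tuesdays after the first → 52.

52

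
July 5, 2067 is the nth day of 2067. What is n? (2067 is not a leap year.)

Days in months before July: 31 + 28 + 31 + 30 + 31 + 30 = 181.
Plus 5 days into July → day 186.

186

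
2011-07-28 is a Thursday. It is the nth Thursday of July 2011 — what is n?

Day 28 falls in week ⌈28/7⌉ of the month.
Days 1–7 hold the 1st Thursday, 8–14 the 2nd, 15–21 the 3rd, 22–28 the 4th, 29–31 the 5th.
28 is in the range for the 4th.

4th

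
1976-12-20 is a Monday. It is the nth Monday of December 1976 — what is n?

Day 20 falls in week ⌈20/7⌉ of the month.
Days 1–7 hold the 1st Monday, 8–14 the 2nd, 15–21 the 3rd, 22–28 the 4th, 29–31 the 5th.
20 is in the range for the 3rd.

3rd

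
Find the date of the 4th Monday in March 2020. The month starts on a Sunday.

2020-03-23

March 2020 begins on a Sunday, so the first Monday is March 2 (1 day later).
The 4th Monday is 3 weeks later: 2 + 21 = 23.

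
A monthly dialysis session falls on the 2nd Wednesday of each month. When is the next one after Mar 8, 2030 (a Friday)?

Mar 13, 2030

Mar 2030 starts on a Friday; its first Wednesday is the 6th, so the 2nd Wednesday is the 13th — Mar 13, 2030.
Mar 13, 2030 is after Mar 8, 2030, so that is the next one.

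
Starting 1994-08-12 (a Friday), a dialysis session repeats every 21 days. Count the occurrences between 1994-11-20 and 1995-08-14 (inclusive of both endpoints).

Occurrences land 21·i days after 1994-08-12 for i = 0, 1, 2, …
1994-11-20 is 100 days after the start; 100 ÷ 21 = 4 remainder 16; since the remainder is 16, round up to i = 5. First occurrence in the window: #6 on 1994-11-25 (5×21 = 105 days in).
1995-08-14 is 367 days after the start; 367 ÷ 21 = 17 remainder 10. Last occurrence in the window: #18 on 1995-08-04.
Occurrences #6 through #18: 13 in total.

13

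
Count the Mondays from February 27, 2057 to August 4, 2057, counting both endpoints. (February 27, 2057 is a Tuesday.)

22

February 27, 2057 is a Tuesday; the first Monday on or after it is March 5, 2057 (6 days later).
From March 5, 2057 to August 4, 2057: 26 + 30 + 31 + 30 + 31 + 4 = 152 days (rest of March, April, May, June, July, August).
152 ÷ 7 = 21 full weeks with remainder 5, so 21 more Mondays after the first → 22.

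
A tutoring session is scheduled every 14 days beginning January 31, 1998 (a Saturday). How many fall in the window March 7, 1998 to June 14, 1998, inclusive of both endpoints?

Occurrences land 14·i days after January 31, 1998 for i = 0, 1, 2, …
March 7, 1998 is 35 days after the start; 35 ÷ 14 = 2 remainder 7; since the remainder is 7, round up to i = 3. First occurrence in the window: #4 on March 14, 1998 (3×14 = 42 days in).
June 14, 1998 is 134 days after the start; 134 ÷ 14 = 9 remainder 8. Last occurrence in the window: #10 on June 6, 1998.
Occurrences #4 through #10: 7 in total.

7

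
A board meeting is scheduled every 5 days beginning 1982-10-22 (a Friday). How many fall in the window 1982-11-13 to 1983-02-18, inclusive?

Occurrences land 5·i days after 1982-10-22 for i = 0, 1, 2, …
1982-11-13 is 22 days after the start; 22 ÷ 5 = 4 remainder 2; since the remainder is 2, round up to i = 5. First occurrence in the window: #6 on 1982-11-16 (5×5 = 25 days in).
1983-02-18 is 119 days after the start; 119 ÷ 5 = 23 remainder 4. Last occurrence in the window: #24 on 1983-02-14.
Occurrences #6 through #24: 19 in total.

19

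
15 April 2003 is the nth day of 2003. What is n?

105

Days in months before April: 31 + 28 + 31 = 90.
Plus 15 days into April → day 105.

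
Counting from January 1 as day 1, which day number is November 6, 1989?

310

Days in months before November: 31 + 28 + 31 + 30 + 31 + 30 + 31 + 31 + 30 + 31 = 304.
Plus 6 days into November → day 310.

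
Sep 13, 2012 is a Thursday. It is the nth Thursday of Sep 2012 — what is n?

Day 13 falls in week ⌈13/7⌉ of the month.
Days 1–7 hold the 1st Thursday, 8–14 the 2nd, 15–21 the 3rd, 22–28 the 4th, 29–31 the 5th.
13 is in the range for the 2nd.

2nd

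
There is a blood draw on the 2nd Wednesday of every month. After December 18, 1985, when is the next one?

January 8, 1986

December 1985 starts on a Sunday; its first Wednesday is the 4th, so the 2nd Wednesday is the 11th — December 11, 1985.
That is not after December 18, 1985, so look at January 1986.
January 1986 starts on a Wednesday; its first Wednesday is the 1st, so the 2nd Wednesday is the 8th — January 8, 1986.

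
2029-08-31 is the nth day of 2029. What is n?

243

Days in months before August: 31 + 28 + 31 + 30 + 31 + 30 + 31 = 212.
Plus 31 days into August → day 243.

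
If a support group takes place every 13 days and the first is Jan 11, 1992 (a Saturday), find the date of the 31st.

Feb 4, 1993

The 31st occurrence is 30 intervals after the first: 30 × 13 = 390 days after Jan 11, 1992.
Jan has 31 days — 20 days to the end of Jan leaves 370.
Feb has 29 days (341 left).
Mar has 31 days (310 left).
Apr has 30 days (280 left).
May has 31 days (249 left).
Jun has 30 days (219 left).
Jul has 31 days (188 left).
Aug has 31 days (157 left).
Sep has 30 days (127 left).
Oct has 31 days (96 left).
Nov has 30 days (66 left).
Dec has 31 days (35 left).
Jan has 31 days (4 left).
4 days into Feb → Feb 4, 1993.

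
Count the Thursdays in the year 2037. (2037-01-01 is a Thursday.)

2037-01-01 is a Thursday; the first Thursday on or after it is 2037-01-01.
From 2037-01-01 to 2037-12-31: 30 + 28 + 31 + 30 + 31 + 30 + 31 + 31 + 30 + 31 + 30 + 31 = 364 days (rest of January, February, March, April, May, June, July, August, September, October, November, December).
364 ÷ 7 = 52 full weeks with remainder 0, so 52 more Thursdays after the first → 53.

53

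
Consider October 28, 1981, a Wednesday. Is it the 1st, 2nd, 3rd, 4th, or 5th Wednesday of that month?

4th

Day 28 falls in week ⌈28/7⌉ of the month.
Days 1–7 hold the 1st Wednesday, 8–14 the 2nd, 15–21 the 3rd, 22–28 the 4th, 29–31 the 5th.
28 is in the range for the 4th.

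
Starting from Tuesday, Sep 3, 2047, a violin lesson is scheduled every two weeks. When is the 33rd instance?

Nov 24, 2048

The 33rd occurrence is 32 intervals after the first: 32 × 14 = 448 days after Sep 3, 2047.
Sep has 30 days — 27 days to the end of Sep leaves 421.
From end of Sep to end of 2047 is 92 days (329 left).
Jan has 31 days (298 left).
Feb has 29 days (269 left).
Mar has 31 days (238 left).
Apr has 30 days (208 left).
May has 31 days (177 left).
Jun has 30 days (147 left).
Jul has 31 days (116 left).
Aug has 31 days (85 left).
Sep has 30 days (55 left).
Oct has 31 days (24 left).
24 days into Nov → Nov 24, 2048.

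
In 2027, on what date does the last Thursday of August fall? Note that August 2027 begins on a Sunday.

August 26, 2027

August 2027 begins on a Sunday, so the first Thursday is August 5 (4 days later).
August 2027 has 31 days. Adding weeks: 5, 12, 19, 26 — the last one ≤ 31 is the 26th.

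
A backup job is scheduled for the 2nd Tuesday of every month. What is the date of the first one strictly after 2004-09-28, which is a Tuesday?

September 2004 starts on a Wednesday; its first Tuesday is the 7th, so the 2nd Tuesday is the 14th — 2004-09-14.
That is not after 2004-09-28, so look at October 2004.
October 2004 starts on a Friday; its first Tuesday is the 5th, so the 2nd Tuesday is the 12th — 2004-10-12.

2004-10-12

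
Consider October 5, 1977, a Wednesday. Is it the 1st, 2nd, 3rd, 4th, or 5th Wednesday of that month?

Day 5 falls in week ⌈5/7⌉ of the month.
Days 1–7 hold the 1st Wednesday, 8–14 the 2nd, 15–21 the 3rd, 22–28 the 4th, 29–31 the 5th.
5 is in the range for the 1st.

1st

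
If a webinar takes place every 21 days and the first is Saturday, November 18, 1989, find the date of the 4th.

The 4th occurrence is 3 intervals after the first: 3 × 21 = 63 days after November 18, 1989.
November has 30 days — 12 days to the end of November leaves 51.
December has 31 days (20 left).
20 days into January → January 20, 1990.

January 20, 1990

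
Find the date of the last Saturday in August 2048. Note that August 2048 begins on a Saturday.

August 29, 2048

August 2048 begins on a Saturday, so the first Saturday is August 1.
August 2048 has 31 days. Adding weeks: 1, 8, 15, 22, 29 — the last one ≤ 31 is the 29th.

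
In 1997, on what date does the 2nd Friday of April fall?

April 11, 1997

The first Friday of April 1997 is April 4.
The 2nd Friday is 1 weeks later: 4 + 7 = 11.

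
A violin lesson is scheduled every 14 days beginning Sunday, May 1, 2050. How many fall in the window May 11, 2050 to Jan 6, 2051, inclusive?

Occurrences land 14·i days after May 1, 2050 for i = 0, 1, 2, …
May 11, 2050 is 10 days after the start; 10 ÷ 14 = 0 remainder 10; since the remainder is 10, round up to i = 1. First occurrence in the window: #2 on May 15, 2050 (1×14 = 14 days in).
Jan 6, 2051 is 250 days after the start; 250 ÷ 14 = 17 remainder 12. Last occurrence in the window: #18 on Dec 25, 2050.
Occurrences #2 through #18: 17 in total.

17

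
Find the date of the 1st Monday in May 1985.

6 May 1985

The first Monday of May 1985 is May 6.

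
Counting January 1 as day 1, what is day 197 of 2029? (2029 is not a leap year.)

July 16, 2029

January has 31 days (197 − 31 = 166 remain).
February has 28 days (166 − 28 = 138 remain).
March has 31 days (138 − 31 = 107 remain).
April has 30 days (107 − 30 = 77 remain).
May has 31 days (77 − 31 = 46 remain).
June has 30 days (46 − 30 = 16 remain).
16 into July → July 16.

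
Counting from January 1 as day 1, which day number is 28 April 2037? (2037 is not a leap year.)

Days in months before April: 31 + 28 + 31 = 90.
Plus 28 days into April → day 118.

118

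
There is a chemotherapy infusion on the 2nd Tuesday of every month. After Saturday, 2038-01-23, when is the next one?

January 2038 starts on a Friday; its first Tuesday is the 5th, so the 2nd Tuesday is the 12th — 2038-01-12.
That is not after 2038-01-23, so look at February 2038.
February 2038 starts on a Monday; its first Tuesday is the 2nd, so the 2nd Tuesday is the 9th — 2038-02-09.

2038-02-09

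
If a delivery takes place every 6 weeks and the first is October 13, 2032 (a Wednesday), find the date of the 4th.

February 16, 2033

The 4th occurrence is 3 intervals after the first: 3 × 42 = 126 days after October 13, 2032.
October has 31 days — 18 days to the end of October leaves 108.
November has 30 days (78 left).
December has 31 days (47 left).
January has 31 days (16 left).
16 days into February → February 16, 2033.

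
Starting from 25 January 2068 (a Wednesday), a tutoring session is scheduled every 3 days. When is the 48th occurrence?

The 48th occurrence is 47 intervals after the first: 47 × 3 = 141 days after 25 January 2068.
January has 31 days — 6 days to the end of January leaves 135.
February has 29 days (106 left).
March has 31 days (75 left).
April has 30 days (45 left).
May has 31 days (14 left).
14 days into June → 14 June 2068.

14 June 2068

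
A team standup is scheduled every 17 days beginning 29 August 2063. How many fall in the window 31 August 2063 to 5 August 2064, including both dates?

Occurrences land 17·i days after 29 August 2063 for i = 0, 1, 2, …
31 August 2063 is 2 days after the start; 2 ÷ 17 = 0 remainder 2; since the remainder is 2, round up to i = 1. First occurrence in the window: #2 on 15 September 2063 (1×17 = 17 days in).
5 August 2064 is 342 days after the start; 342 ÷ 17 = 20 remainder 2. Last occurrence in the window: #21 on 3 August 2064.
Occurrences #2 through #21: 20 in total.

20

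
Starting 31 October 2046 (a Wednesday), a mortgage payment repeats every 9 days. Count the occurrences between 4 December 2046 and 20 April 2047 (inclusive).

Occurrences land 9·i days after 31 October 2046 for i = 0, 1, 2, …
4 December 2046 is 34 days after the start; 34 ÷ 9 = 3 remainder 7; since the remainder is 7, round up to i = 4. First occurrence in the window: #5 on 6 December 2046 (4×9 = 36 days in).
20 April 2047 is 171 days after the start; 171 ÷ 9 = 19 remainder 0. Last occurrence in the window: #20 on 20 April 2047.
Occurrences #5 through #20: 16 in total.

16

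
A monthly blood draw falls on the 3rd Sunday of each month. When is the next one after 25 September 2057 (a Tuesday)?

21 October 2057

September 2057 starts on a Saturday; its first Sunday is the 2nd, so the 3rd Sunday is the 16th — 16 September 2057.
That is not after 25 September 2057, so look at October 2057.
October 2057 starts on a Monday; its first Sunday is the 7th, so the 3rd Sunday is the 21st — 21 October 2057.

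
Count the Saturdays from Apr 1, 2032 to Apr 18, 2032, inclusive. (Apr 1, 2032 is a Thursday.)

Apr 1, 2032 is a Thursday; the first Saturday on or after it is Apr 3, 2032 (2 days later).
From Apr 3, 2032 to Apr 18, 2032 is 18 − 3 = 15 days.
15 ÷ 7 = 2 full weeks with remainder 1, so 2 more Saturdays after the first → 3.

3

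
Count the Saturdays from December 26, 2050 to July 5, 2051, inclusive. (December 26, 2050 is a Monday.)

27

December 26, 2050 is a Monday; the first Saturday on or after it is December 31, 2050 (5 days later).
From December 31, 2050 to July 5, 2051: 0 + 31 + 28 + 31 + 30 + 31 + 30 + 5 = 186 days (rest of December, January, February, March, April, May, June, July).
186 ÷ 7 = 26 full weeks with remainder 4, so 26 more Saturdays after the first → 27.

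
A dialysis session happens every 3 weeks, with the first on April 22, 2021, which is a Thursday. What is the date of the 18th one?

The 18th occurrence is 17 intervals after the first: 17 × 21 = 357 days after April 22, 2021.
April has 30 days — 8 days to the end of April leaves 349.
May has 31 days (318 left).
June has 30 days (288 left).
July has 31 days (257 left).
August has 31 days (226 left).
September has 30 days (196 left).
October has 31 days (165 left).
November has 30 days (135 left).
December has 31 days (104 left).
January has 31 days (73 left).
February has 28 days (45 left).
March has 31 days (14 left).
14 days into April → April 14, 2022.

April 14, 2022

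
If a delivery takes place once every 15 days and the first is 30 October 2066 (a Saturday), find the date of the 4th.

14 December 2066

The 4th occurrence is 3 intervals after the first: 3 × 15 = 45 days after 30 October 2066.
October has 31 days — 1 day to the end of October leaves 44.
November has 30 days (14 left).
14 days into December → 14 December 2066.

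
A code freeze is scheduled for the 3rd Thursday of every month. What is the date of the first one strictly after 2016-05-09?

2016-05-19

May 2016 starts on a Sunday; its first Thursday is the 5th, so the 3rd Thursday is the 19th — 2016-05-19.
2016-05-19 is after 2016-05-09, so that is the next one.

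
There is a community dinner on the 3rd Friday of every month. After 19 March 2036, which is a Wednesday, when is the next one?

March 2036 starts on a Saturday; its first Friday is the 7th, so the 3rd Friday is the 21st — 21 March 2036.
21 March 2036 is after 19 March 2036, so that is the next one.

21 March 2036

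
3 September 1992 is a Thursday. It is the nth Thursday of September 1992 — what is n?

1st

Day 3 falls in week ⌈3/7⌉ of the month.
Days 1–7 hold the 1st Thursday, 8–14 the 2nd, 15–21 the 3rd, 22–28 the 4th, 29–31 the 5th.
3 is in the range for the 1st.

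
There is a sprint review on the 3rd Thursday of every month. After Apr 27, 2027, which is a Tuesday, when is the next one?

May 20, 2027

Apr 2027 starts on a Thursday; its first Thursday is the 1st, so the 3rd Thursday is the 15th — Apr 15, 2027.
That is not after Apr 27, 2027, so look at May 2027.
May 2027 starts on a Saturday; its first Thursday is the 6th, so the 3rd Thursday is the 20th — May 20, 2027.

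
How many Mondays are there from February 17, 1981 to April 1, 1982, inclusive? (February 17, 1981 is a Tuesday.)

58

February 17, 1981 is a Tuesday; the first Monday on or after it is February 23, 1981 (6 days later).
From February 23, 1981 to April 1, 1982: 311 + 91 = 402 days (rest of 1981, to April 1, 1982 in 1982).
402 ÷ 7 = 57 full weeks with remainder 3, so 57 more Mondays after the first → 58.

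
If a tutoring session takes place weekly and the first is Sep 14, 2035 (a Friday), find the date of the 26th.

Mar 7, 2036

The 26th occurrence is 25 intervals after the first: 25 × 7 = 175 days after Sep 14, 2035.
Sep has 30 days — 16 days to the end of Sep leaves 159.
Oct has 31 days (128 left).
Nov has 30 days (98 left).
Dec has 31 days (67 left).
Jan has 31 days (36 left).
Feb has 29 days (7 left).
7 days into Mar → Mar 7, 2036.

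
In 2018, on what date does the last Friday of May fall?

The first Friday of May 2018 is May 4.
May 2018 has 31 days. Adding weeks: 4, 11, 18, 25 — the last one ≤ 31 is the 25th.

25 May 2018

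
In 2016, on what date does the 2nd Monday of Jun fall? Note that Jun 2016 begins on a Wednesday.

Jun 13, 2016

Jun 2016 begins on a Wednesday, so the first Monday is Jun 6 (5 days later).
The 2nd Monday is 1 weeks later: 6 + 7 = 13.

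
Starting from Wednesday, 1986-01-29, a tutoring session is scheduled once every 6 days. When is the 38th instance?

The 38th occurrence is 37 intervals after the first: 37 × 6 = 222 days after 1986-01-29.
January has 31 days — 2 days to the end of January leaves 220.
February has 28 days (192 left).
March has 31 days (161 left).
April has 30 days (131 left).
May has 31 days (100 left).
June has 30 days (70 left).
July has 31 days (39 left).
August has 31 days (8 left).
8 days into September → 1986-09-08.

1986-09-08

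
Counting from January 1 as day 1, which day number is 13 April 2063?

Days in months before April: 31 + 28 + 31 = 90.
Plus 13 days into April → day 103.

103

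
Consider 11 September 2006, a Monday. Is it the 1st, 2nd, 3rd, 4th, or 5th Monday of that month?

2nd

Day 11 falls in week ⌈11/7⌉ of the month.
Days 1–7 hold the 1st Monday, 8–14 the 2nd, 15–21 the 3rd, 22–28 the 4th, 29–31 the 5th.
11 is in the range for the 2nd.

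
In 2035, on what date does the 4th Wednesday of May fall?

23 May 2035

The first Wednesday of May 2035 is May 2.
The 4th Wednesday is 3 weeks later: 2 + 21 = 23.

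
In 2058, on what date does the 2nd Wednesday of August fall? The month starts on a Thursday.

August 2058 begins on a Thursday, so the first Wednesday is August 7 (6 days later).
The 2nd Wednesday is 1 weeks later: 7 + 7 = 14.

14 August 2058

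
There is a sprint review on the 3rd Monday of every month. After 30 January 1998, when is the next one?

January 1998 starts on a Thursday; its first Monday is the 5th, so the 3rd Monday is the 19th — 19 January 1998.
That is not after 30 January 1998, so look at February 1998.
February 1998 starts on a Sunday; its first Monday is the 2nd, so the 3rd Monday is the 16th — 16 February 1998.

16 February 1998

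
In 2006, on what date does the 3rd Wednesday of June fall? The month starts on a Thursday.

2006-06-21

June 2006 begins on a Thursday, so the first Wednesday is June 7 (6 days later).
The 3rd Wednesday is 2 weeks later: 7 + 14 = 21.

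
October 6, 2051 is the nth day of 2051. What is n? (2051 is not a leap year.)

279

Days in months before October: 31 + 28 + 31 + 30 + 31 + 30 + 31 + 31 + 30 = 273.
Plus 6 days into October → day 279.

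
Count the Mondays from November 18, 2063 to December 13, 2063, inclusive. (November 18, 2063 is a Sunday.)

November 18, 2063 is a Sunday; the first Monday on or after it is November 19, 2063 (1 day later).
From November 19, 2063 to December 13, 2063: 11 + 13 = 24 days (rest of November, December).
24 ÷ 7 = 3 full weeks with remainder 3, so 3 more Mondays after the first → 4.

4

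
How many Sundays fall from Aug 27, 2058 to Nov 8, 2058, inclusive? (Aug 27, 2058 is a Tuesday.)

10

Aug 27, 2058 is a Tuesday; the first Sunday on or after it is Sep 1, 2058 (5 days later).
From Sep 1, 2058 to Nov 8, 2058: 29 + 31 + 8 = 68 days (rest of Sep, Oct, Nov).
68 ÷ 7 = 9 full weeks with remainder 5, so 9 more Sundays after the first → 10.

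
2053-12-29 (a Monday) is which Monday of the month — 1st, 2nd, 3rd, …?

Day 29 falls in week ⌈29/7⌉ of the month.
Days 1–7 hold the 1st Monday, 8–14 the 2nd, 15–21 the 3rd, 22–28 the 4th, 29–31 the 5th.
29 is in the range for the 5th.

5th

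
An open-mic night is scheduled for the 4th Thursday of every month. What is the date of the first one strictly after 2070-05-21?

May 2070 starts on a Thursday; its first Thursday is the 1st, so the 4th Thursday is the 22nd — 2070-05-22.
2070-05-22 is after 2070-05-21, so that is the next one.

2070-05-22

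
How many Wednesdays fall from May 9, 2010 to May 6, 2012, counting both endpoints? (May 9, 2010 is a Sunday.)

May 9, 2010 is a Sunday; the first Wednesday on or after it is May 12, 2010 (3 days later).
From May 12, 2010 to May 6, 2012: 233 + 365 + 127 = 725 days (rest of 2010, 2011, to May 6, 2012 in 2012).
725 ÷ 7 = 103 full weeks with remainder 4, so 103 more Wednesdays after the first → 104.

104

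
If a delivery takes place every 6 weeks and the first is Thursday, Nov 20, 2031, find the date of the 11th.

The 11th occurrence is 10 intervals after the first: 10 × 42 = 420 days after Nov 20, 2031.
Nov has 30 days — 10 days to the end of Nov leaves 410.
From end of Nov to end of 2031 is 31 days (379 left).
2032 has 366 days (13 left).
13 days into Jan → Jan 13, 2033.

Jan 13, 2033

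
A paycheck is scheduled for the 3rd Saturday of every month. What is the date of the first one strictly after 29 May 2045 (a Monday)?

May 2045 starts on a Monday; its first Saturday is the 6th, so the 3rd Saturday is the 20th — 20 May 2045.
That is not after 29 May 2045, so look at June 2045.
June 2045 starts on a Thursday; its first Saturday is the 3rd, so the 3rd Saturday is the 17th — 17 June 2045.

17 June 2045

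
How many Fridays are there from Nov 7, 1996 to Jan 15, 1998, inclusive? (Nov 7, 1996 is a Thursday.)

Nov 7, 1996 is a Thursday; the first Friday on or after it is Nov 8, 1996 (1 day later).
From Nov 8, 1996 to Jan 15, 1998: 53 + 365 + 15 = 433 days (rest of 1996, 1997, to Jan 15, 1998 in 1998).
433 ÷ 7 = 61 full weeks with remainder 6, so 61 more Fridays after the first → 62.

62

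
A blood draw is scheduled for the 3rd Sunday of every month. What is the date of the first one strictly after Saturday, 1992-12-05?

December 1992 starts on a Tuesday; its first Sunday is the 6th, so the 3rd Sunday is the 20th — 1992-12-20.
1992-12-20 is after 1992-12-05, so that is the next one.

1992-12-20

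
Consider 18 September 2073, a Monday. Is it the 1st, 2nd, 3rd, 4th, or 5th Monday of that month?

3rd

Day 18 falls in week ⌈18/7⌉ of the month.
Days 1–7 hold the 1st Monday, 8–14 the 2nd, 15–21 the 3rd, 22–28 the 4th, 29–31 the 5th.
18 is in the range for the 3rd.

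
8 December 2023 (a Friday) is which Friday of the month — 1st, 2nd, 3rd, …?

Day 8 falls in week ⌈8/7⌉ of the month.
Days 1–7 hold the 1st Friday, 8–14 the 2nd, 15–21 the 3rd, 22–28 the 4th, 29–31 the 5th.
8 is in the range for the 2nd.

2nd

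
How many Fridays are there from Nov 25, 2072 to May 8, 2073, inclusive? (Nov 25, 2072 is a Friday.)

Nov 25, 2072 is a Friday; the first Friday on or after it is Nov 25, 2072.
From Nov 25, 2072 to May 8, 2073: 5 + 31 + 31 + 28 + 31 + 30 + 8 = 164 days (rest of Nov, Dec, Jan, Feb, Mar, Apr, May).
164 ÷ 7 = 23 full weeks with remainder 3, so 23 more Fridays after the first → 24.

24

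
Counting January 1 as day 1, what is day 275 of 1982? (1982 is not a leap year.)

Jan has 31 days (275 − 31 = 244 remain).
Feb has 28 days (244 − 28 = 216 remain).
Mar has 31 days (216 − 31 = 185 remain).
Apr has 30 days (185 − 30 = 155 remain).
May has 31 days (155 − 31 = 124 remain).
Jun has 30 days (124 − 30 = 94 remain).
Jul has 31 days (94 − 31 = 63 remain).
Aug has 31 days (63 − 31 = 32 remain).
Sep has 30 days (32 − 30 = 2 remain).
2 into Oct → Oct 2.

Oct 2, 1982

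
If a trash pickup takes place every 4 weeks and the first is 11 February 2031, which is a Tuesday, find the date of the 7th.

The 7th occurrence is 6 intervals after the first: 6 × 28 = 168 days after 11 February 2031.
February has 28 days — 17 days to the end of February leaves 151.
March has 31 days (120 left).
April has 30 days (90 left).
May has 31 days (59 left).
June has 30 days (29 left).
29 days into July → 29 July 2031.

29 July 2031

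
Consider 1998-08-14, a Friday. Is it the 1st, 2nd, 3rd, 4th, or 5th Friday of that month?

2nd

Day 14 falls in week ⌈14/7⌉ of the month.
Days 1–7 hold the 1st Friday, 8–14 the 2nd, 15–21 the 3rd, 22–28 the 4th, 29–31 the 5th.
14 is in the range for the 2nd.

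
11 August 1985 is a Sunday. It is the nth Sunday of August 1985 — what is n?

Day 11 falls in week ⌈11/7⌉ of the month.
Days 1–7 hold the 1st Sunday, 8–14 the 2nd, 15–21 the 3rd, 22–28 the 4th, 29–31 the 5th.
11 is in the range for the 2nd.

2nd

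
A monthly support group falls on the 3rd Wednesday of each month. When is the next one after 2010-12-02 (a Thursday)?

December 2010 starts on a Wednesday; its first Wednesday is the 1st, so the 3rd Wednesday is the 15th — 2010-12-15.
2010-12-15 is after 2010-12-02, so that is the next one.

2010-12-15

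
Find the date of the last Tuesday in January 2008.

January 2008 begins on a Tuesday, so the first Tuesday is January 1.
January 2008 has 31 days. Adding weeks: 1, 8, 15, 22, 29 — the last one ≤ 31 is the 29th.

29 January 2008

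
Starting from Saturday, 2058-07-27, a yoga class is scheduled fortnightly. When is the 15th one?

2059-02-08

The 15th occurrence is 14 intervals after the first: 14 × 14 = 196 days after 2058-07-27.
July has 31 days — 4 days to the end of July leaves 192.
August has 31 days (161 left).
September has 30 days (131 left).
October has 31 days (100 left).
November has 30 days (70 left).
December has 31 days (39 left).
January has 31 days (8 left).
8 days into February → 2059-02-08.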